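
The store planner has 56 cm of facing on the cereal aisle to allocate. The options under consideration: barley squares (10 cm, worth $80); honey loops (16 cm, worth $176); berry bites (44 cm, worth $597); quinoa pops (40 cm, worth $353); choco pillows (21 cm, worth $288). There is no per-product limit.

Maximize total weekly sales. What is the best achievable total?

677

Taking the top-ratio products first gives barley squares + 2×choco pillows for 656 (52 cm).
The 42 cm tied up in 2×choco pillows is better spent on berry bites — total rises to 677 (54 cm).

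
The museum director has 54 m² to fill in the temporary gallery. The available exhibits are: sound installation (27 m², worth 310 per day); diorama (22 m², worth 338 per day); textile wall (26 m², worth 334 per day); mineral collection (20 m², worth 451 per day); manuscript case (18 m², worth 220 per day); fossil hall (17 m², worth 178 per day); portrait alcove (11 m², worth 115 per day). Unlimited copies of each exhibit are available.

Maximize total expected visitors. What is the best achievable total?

By expected visitors per m²: mineral collection 22.55, diorama 15.36, textile wall 12.85, manuscript case 12.22 lead.
The ratio ordering already packs tightly: 2×mineral collection + portrait alcove, 51 m², 1017.
Nothing else within 54 m² beats 1017.

1017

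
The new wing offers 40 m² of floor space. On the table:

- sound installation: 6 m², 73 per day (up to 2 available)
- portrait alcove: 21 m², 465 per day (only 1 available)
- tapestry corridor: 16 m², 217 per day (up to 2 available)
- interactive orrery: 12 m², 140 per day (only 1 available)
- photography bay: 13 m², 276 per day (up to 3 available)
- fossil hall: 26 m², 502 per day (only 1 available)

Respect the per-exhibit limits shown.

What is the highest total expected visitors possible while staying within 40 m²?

828

A density-first pass picks sound installation + portrait alcove + photography bay — 814 at 40 m².
Replace sound installation and portrait alcove with 2×photography bay: the trade gains 14 net, giving 828 at 39 m².
Nothing else within 40 m² beats 828.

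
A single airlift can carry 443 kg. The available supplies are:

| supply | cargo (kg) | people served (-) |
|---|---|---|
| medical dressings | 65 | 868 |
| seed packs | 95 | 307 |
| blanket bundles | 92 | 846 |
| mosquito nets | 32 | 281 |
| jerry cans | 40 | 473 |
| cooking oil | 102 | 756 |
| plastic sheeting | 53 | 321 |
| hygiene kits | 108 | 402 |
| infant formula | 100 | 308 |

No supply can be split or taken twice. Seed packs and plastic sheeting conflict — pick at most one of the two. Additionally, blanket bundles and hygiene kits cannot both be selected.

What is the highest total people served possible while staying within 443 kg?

3545

The ratio ordering already packs tightly: medical dressings + blanket bundles + mosquito nets + jerry cans + cooking oil + plastic sheeting, 384 kg, 3545.
Next best is medical dressings + blanket bundles + mosquito nets + jerry cans + cooking oil + infant formula at 3532 (431 kg) — short by 13.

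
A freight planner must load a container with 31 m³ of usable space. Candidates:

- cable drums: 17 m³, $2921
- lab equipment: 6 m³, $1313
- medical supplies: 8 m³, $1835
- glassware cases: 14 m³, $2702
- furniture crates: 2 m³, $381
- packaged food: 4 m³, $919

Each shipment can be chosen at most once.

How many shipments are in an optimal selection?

4

Best achievable revenue is 6231.
lab equipment + medical supplies + glassware cases + furniture crates hits 6231 at 30 m³.
All optima have 4 shipments.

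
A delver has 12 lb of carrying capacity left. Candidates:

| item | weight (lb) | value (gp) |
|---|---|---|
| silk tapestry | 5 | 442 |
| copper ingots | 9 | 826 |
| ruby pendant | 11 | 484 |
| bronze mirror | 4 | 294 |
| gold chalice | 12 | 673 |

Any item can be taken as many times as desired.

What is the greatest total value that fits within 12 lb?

By value per lb: copper ingots 91.78, silk tapestry 88.40, bronze mirror 73.50 lead.
A density-first pass picks copper ingots — 826 at 9 lb.
Replace copper ingots with 2×silk tapestry: the trade gains 58 net, giving 884 at 10 lb.
That's the maximum — no swap from here does better than 884.

884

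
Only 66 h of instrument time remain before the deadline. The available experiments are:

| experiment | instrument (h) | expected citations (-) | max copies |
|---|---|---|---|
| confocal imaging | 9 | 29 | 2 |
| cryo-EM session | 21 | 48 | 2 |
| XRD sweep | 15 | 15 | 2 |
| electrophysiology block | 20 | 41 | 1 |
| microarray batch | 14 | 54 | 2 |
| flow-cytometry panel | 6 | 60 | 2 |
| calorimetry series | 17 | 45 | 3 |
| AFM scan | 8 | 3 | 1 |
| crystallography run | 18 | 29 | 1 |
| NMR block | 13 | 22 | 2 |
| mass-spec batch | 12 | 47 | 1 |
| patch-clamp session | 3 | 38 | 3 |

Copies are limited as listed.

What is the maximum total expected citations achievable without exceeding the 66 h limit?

By expected citations per h: patch-clamp session 12.67, flow-cytometry panel 10.00, mass-spec batch 3.92 lead.
Greedy by ratio would take 2×microarray batch + 2×flow-cytometry panel + mass-spec batch + 3×patch-clamp session: 61 h used, total 389.
Dropping microarray batch frees 14 h; slotting in 2×confocal imaging (18 h) lifts the total to 393 at 65 h.

393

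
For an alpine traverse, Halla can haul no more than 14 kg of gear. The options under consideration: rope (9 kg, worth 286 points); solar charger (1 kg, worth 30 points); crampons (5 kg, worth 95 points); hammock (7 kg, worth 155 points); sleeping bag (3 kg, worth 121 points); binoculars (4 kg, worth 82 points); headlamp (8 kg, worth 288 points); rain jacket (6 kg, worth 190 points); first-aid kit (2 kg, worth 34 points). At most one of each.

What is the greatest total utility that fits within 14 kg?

478

By utility per kg: sleeping bag 40.33, headlamp 36.00, rope 31.78 lead.
Taking the top-ratio items first gives solar charger + sleeping bag + headlamp + first-aid kit for 473 (14 kg).
Dropping solar charger and sleeping bag and first-aid kit frees 6 kg; slotting in rain jacket (6 kg) lifts the total to 478 at 14 kg.
Every other selection either busts 14 kg or fails to beat 478.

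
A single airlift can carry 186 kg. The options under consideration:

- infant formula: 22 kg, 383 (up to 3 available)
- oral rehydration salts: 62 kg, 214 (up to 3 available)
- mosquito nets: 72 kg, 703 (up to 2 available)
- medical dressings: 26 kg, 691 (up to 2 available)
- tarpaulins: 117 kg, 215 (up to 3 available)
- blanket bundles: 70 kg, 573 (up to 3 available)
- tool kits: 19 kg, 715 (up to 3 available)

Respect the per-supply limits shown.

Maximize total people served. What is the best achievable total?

3×infant formula + 2×medical dressings + 3×tool kits uses 175 of the 186 kg and totals 4676.
Nothing else within 186 kg beats 4676.

4676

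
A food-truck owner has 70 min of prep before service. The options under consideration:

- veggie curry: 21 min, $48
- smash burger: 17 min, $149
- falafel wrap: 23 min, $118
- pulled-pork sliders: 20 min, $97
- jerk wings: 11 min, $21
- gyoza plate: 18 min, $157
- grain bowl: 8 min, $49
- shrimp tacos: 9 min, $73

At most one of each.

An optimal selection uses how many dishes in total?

4

Best achievable profit is 497.
One optimal bundle: smash burger + falafel wrap + gyoza plate + shrimp tacos (67 min).
Every optimal selection uses 4 dishes.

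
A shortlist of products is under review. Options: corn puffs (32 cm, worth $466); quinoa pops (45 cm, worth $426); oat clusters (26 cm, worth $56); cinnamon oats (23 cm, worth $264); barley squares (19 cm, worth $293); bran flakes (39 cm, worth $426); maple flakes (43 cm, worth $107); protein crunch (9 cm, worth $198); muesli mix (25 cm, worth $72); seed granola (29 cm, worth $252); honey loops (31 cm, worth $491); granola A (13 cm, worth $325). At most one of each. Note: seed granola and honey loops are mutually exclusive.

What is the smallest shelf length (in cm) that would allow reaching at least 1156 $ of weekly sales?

72

Need the lightest bundle worth ≥ 1156.
barley squares + protein crunch + honey loops + granola A reaches 1307 using 72 cm.
Below 72 cm the best achievable stays under 1156.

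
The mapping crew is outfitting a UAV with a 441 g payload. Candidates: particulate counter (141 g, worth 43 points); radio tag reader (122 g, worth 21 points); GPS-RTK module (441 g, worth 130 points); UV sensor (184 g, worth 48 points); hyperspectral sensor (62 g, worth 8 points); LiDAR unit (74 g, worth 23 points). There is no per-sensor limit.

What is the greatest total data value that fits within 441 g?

135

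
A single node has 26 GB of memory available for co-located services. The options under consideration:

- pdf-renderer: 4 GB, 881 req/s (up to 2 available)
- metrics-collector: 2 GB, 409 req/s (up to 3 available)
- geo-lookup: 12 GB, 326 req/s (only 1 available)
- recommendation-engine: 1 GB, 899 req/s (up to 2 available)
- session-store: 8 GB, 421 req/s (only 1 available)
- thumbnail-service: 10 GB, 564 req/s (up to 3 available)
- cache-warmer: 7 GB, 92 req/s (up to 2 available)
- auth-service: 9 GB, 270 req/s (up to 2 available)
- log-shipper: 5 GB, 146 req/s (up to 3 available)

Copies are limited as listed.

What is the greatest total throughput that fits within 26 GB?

5351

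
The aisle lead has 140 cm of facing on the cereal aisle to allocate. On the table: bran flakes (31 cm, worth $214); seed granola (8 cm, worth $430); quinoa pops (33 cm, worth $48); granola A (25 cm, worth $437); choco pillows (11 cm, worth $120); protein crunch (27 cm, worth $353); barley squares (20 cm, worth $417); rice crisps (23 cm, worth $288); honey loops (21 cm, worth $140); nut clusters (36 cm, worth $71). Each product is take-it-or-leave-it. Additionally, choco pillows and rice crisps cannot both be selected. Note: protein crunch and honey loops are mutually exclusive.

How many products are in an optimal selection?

6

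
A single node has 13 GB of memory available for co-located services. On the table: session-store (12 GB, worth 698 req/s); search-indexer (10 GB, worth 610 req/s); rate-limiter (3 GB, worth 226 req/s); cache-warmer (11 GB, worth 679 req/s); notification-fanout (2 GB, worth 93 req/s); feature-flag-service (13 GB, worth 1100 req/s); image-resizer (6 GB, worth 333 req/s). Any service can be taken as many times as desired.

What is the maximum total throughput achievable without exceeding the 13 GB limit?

The ratio ordering already packs tightly: feature-flag-service, 13 GB, 1100.
That's the maximum — no swap from here does better than 1100.

1100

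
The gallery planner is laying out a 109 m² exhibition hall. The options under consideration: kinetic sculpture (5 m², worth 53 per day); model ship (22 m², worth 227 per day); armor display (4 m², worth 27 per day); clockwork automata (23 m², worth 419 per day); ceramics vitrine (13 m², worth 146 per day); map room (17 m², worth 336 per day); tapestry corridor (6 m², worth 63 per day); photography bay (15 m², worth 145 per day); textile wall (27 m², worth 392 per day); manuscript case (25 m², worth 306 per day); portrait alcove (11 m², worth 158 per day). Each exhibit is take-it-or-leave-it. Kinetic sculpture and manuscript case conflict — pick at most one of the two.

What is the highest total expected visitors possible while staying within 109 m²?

1674

Clockwork automata + map room + tapestry corridor + textile wall + manuscript case + portrait alcove uses 109 of the 109 m² and totals 1674.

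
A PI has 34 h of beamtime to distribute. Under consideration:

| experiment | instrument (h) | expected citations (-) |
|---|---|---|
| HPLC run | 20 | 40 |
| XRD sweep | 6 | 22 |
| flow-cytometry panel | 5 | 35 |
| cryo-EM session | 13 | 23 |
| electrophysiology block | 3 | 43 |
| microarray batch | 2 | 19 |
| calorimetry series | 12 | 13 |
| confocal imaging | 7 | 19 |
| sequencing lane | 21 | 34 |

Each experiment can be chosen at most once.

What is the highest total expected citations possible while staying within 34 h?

142

The ratio heuristic lands on XRD sweep + flow-cytometry panel + electrophysiology block + microarray batch + confocal imaging (138) but leaves 11 h idle.
Dropping confocal imaging frees 7 h; slotting in cryo-EM session (13 h) lifts the total to 142 at 29 h.
XRD sweep + flow-cytometry panel + cryo-EM session + electrophysiology block + confocal imaging matches that 142 at 34 h; no feasible combination exceeds it.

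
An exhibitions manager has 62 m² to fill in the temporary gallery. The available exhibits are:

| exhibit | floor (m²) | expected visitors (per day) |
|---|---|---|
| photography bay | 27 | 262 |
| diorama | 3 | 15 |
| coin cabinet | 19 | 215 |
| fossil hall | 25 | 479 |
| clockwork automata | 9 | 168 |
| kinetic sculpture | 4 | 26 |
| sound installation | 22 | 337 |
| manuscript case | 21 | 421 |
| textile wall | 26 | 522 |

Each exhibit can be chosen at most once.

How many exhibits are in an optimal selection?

The maximum expected visitors within 62 m² is 1169.
One optimal bundle: fossil hall + clockwork automata + textile wall (60 m²).
Every optimal selection uses 3 exhibits.

3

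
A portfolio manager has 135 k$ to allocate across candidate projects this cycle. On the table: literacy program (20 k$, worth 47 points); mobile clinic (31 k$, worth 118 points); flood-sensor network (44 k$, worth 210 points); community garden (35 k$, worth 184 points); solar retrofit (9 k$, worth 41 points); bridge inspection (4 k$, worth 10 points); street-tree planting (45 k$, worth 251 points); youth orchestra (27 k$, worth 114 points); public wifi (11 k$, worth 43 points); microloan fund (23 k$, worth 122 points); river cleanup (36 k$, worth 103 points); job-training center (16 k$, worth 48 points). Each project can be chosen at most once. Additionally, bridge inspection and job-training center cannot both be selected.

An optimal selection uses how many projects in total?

4

Optimal total is 688.
flood-sensor network + community garden + street-tree planting + public wifi hits 688 at 135 k$.
All optima have 4 projects.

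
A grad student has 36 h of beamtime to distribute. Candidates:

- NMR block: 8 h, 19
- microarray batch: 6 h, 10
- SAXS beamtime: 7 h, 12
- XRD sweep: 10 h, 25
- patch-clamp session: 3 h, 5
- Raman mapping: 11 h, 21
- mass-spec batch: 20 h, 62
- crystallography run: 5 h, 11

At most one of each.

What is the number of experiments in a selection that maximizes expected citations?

3

Optimal total is 98.
For example XRD sweep + mass-spec batch + crystallography run achieves it, using 35 h.
All optima have 3 experiments.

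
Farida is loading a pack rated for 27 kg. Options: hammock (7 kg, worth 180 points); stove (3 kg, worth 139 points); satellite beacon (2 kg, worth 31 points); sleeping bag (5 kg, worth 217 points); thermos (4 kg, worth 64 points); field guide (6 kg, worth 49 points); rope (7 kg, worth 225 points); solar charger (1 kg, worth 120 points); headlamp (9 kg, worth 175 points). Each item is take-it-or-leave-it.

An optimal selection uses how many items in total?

6

The maximum utility within 27 kg is 945.
For example hammock + stove + sleeping bag + thermos + rope + solar charger achieves it, using 27 kg.
Any selection reaching 945 contains exactly 6 items.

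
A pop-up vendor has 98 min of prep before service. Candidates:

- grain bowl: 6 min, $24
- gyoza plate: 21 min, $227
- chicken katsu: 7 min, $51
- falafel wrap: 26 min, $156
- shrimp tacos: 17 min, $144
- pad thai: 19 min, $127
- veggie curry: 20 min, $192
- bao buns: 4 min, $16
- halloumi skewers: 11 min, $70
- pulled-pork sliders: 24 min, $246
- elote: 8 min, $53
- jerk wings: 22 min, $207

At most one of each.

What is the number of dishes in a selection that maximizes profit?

The maximum profit within 98 min is 942.
gyoza plate + veggie curry + halloumi skewers + pulled-pork sliders + jerk wings hits 942 at 98 min.
Every optimal selection uses 5 dishes.

5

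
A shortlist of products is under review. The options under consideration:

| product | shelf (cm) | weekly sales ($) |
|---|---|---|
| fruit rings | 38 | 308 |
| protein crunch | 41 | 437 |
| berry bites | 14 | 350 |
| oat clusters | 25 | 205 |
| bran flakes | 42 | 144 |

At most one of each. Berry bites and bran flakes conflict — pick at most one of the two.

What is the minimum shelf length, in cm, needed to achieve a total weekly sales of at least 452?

39

Minimise cm subject to total weekly sales ≥ 452.
berry bites + oat clusters: 555 weekly sales at 39 cm.
Below 39 cm the best achievable stays under 452.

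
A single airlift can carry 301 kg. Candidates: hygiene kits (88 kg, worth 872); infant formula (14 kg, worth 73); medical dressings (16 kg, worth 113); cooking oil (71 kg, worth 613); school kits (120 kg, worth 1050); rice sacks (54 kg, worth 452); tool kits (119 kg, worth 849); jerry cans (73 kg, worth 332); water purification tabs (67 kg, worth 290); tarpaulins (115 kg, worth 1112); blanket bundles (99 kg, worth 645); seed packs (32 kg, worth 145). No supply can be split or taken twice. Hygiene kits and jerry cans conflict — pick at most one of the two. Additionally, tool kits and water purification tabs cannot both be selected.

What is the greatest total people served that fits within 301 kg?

2710

By people served per kg: hygiene kits 9.91, tarpaulins 9.67, school kits 8.75 lead.
Taking hygiene kits + medical dressings + cooking oil + tarpaulins: 290 kg used, 2710 in people served.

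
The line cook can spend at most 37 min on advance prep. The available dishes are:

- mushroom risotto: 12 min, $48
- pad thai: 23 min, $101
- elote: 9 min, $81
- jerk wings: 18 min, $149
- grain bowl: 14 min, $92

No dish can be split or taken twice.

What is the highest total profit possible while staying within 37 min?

Ranking by ratio (profit/min): elote 9.00, jerk wings 8.28, grain bowl 6.57.
Greedy by ratio would take elote + jerk wings: 27 min used, total 230.
Replace elote with grain bowl: the trade gains 11 net, giving 241 at 32 min.

241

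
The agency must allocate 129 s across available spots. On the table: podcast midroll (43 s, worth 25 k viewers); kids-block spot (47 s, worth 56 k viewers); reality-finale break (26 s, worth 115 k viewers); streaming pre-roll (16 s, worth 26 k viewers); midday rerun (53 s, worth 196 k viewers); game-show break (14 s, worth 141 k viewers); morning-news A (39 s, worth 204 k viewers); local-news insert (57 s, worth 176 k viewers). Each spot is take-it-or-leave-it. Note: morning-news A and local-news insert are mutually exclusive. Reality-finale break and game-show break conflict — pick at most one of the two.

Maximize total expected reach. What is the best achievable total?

567

Ranking by ratio (expected reach/s): game-show break 10.07, morning-news A 5.23, reality-finale break 4.42.
Streaming pre-roll + midday rerun + game-show break + morning-news A uses 122 of the 129 s and totals 567.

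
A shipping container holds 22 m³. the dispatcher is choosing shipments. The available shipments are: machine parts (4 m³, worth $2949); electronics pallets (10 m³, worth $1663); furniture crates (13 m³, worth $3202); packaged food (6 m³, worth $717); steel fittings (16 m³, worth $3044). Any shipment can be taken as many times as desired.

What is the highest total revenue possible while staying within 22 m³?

Best packing: 5×machine parts — 20 m³, 14745 total.
Every other selection either busts 22 m³ or fails to beat 14745.

14745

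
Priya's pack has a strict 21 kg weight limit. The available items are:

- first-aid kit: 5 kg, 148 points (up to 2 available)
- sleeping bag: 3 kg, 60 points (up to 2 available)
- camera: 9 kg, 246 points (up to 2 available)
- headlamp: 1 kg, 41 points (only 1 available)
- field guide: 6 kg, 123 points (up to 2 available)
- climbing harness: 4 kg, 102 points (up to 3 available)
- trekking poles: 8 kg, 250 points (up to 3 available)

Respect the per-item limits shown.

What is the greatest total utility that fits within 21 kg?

A density-first pass picks headlamp + climbing harness + 2×trekking poles — 643 at 21 kg.
Replace headlamp and climbing harness with first-aid kit: the trade gains 5 net, giving 648 at 21 kg.

648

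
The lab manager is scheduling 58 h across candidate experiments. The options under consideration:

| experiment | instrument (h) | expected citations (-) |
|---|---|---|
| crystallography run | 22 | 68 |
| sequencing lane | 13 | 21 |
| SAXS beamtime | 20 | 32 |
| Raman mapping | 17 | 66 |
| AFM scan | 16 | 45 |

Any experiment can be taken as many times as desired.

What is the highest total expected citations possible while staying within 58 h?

Filling by ratio: 3×Raman mapping for 198, with 7 h left unused.
The 17 h tied up in Raman mapping is better spent on crystallography run — total rises to 200 (56 h).

200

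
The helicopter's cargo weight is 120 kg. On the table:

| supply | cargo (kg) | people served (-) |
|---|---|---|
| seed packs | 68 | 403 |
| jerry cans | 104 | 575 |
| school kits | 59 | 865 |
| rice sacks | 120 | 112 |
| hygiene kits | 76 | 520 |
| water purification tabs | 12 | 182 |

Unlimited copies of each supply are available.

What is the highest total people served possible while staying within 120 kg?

10×water purification tabs uses 120 of the 120 kg and totals 1820.
That's the maximum — no swap from here does better than 1820.

1820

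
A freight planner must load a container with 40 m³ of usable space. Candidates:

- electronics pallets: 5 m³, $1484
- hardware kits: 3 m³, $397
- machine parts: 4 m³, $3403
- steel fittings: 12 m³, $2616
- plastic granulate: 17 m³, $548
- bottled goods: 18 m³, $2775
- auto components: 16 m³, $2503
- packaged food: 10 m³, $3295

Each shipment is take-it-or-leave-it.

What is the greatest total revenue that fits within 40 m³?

Filling by ratio: electronics pallets + hardware kits + machine parts + steel fittings + packaged food for 11195, with 6 m³ left unused.
Replace steel fittings with bottled goods: the trade gains 159 net, giving 11354 at 40 m³.
The closest alternative, electronics pallets + hardware kits + machine parts + steel fittings + packaged food, reaches only 11195.

11354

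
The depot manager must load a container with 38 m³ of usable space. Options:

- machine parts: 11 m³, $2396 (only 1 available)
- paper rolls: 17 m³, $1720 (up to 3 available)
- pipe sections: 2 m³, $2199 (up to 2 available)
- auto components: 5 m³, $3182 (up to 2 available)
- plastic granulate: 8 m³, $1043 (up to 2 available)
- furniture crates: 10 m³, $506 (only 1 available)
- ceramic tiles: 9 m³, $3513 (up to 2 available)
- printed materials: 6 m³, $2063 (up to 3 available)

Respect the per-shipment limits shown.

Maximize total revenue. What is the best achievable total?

19851

2×pipe sections + 2×auto components + 2×ceramic tiles + printed materials uses 38 of the 38 m³ and totals 19851.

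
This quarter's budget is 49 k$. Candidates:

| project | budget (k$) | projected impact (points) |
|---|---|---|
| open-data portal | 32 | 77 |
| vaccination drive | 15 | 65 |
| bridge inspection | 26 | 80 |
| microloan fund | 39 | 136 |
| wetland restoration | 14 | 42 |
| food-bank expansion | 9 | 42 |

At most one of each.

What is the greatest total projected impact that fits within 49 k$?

By projected impact per k$: food-bank expansion 4.67, vaccination drive 4.33, microloan fund 3.49 lead.
A density-first pass picks vaccination drive + wetland restoration + food-bank expansion — 149 at 38 k$.
Dropping vaccination drive and wetland restoration frees 29 k$; slotting in microloan fund (39 k$) lifts the total to 178 at 48 k$.
An exhaustive check of the 64 subsets confirms 178.

178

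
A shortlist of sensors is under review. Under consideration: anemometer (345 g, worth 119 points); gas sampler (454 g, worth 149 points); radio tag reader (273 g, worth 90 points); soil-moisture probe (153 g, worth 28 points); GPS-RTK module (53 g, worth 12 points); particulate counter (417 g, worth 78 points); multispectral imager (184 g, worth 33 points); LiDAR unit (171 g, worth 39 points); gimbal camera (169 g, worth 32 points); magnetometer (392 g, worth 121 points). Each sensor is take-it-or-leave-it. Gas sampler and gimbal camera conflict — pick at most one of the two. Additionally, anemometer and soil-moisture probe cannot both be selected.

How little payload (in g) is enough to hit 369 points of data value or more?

1125

Look for the lowest-payload combination reaching 369.
anemometer + gas sampler + radio tag reader + GPS-RTK module: 370 data value at 1125 g.
Any bundle with less than 1125 g falls short of 369.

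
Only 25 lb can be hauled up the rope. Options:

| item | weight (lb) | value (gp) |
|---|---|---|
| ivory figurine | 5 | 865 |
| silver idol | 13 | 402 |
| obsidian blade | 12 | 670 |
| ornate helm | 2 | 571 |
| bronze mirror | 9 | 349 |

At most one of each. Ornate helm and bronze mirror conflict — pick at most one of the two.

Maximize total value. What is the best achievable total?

2106

Taking ivory figurine + obsidian blade + ornate helm: 19 lb used, 2106 in value.
Runner-up ivory figurine + silver idol + ornate helm tops out at 1838.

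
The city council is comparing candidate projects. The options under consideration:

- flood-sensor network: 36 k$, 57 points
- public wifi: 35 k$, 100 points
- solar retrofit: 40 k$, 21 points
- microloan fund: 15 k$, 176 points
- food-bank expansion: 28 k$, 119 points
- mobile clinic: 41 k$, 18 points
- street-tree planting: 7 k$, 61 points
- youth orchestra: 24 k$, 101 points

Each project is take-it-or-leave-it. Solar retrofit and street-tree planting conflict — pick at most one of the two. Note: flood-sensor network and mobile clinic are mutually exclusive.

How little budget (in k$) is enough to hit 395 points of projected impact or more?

Minimise k$ subject to total projected impact ≥ 395.
Taking microloan fund + food-bank expansion + youth orchestra gives 396 (≥ 395) for 67 k$.
No combination under 67 k$ hits 395.

67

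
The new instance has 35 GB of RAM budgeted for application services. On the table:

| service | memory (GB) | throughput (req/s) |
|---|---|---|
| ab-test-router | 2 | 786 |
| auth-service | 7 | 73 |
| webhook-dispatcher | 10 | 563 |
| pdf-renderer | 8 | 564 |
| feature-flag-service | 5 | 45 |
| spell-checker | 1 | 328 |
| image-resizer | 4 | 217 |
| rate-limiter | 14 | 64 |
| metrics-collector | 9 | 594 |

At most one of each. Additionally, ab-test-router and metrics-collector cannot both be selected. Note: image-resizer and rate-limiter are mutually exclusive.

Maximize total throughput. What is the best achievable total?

2531

Best packing: ab-test-router + auth-service + webhook-dispatcher + pdf-renderer + spell-checker + image-resizer — 32 GB, 2531 total.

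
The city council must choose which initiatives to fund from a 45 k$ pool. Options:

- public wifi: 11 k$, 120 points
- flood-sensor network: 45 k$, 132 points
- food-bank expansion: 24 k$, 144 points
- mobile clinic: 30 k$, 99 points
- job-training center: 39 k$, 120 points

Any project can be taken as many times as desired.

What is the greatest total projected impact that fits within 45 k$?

480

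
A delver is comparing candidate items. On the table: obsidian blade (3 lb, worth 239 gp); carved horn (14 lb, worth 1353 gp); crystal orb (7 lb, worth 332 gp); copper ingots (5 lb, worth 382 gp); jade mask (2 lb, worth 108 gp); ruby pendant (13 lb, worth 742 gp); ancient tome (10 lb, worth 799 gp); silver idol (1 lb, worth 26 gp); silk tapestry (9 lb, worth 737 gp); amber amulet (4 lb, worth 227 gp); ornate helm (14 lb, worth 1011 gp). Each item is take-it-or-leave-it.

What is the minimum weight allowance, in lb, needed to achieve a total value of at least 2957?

Minimise lb subject to total value ≥ 2957.
carved horn + jade mask + ancient tome + silk tapestry: 2997 value at 35 lb.
Below 35 lb the best achievable stays under 2957.

35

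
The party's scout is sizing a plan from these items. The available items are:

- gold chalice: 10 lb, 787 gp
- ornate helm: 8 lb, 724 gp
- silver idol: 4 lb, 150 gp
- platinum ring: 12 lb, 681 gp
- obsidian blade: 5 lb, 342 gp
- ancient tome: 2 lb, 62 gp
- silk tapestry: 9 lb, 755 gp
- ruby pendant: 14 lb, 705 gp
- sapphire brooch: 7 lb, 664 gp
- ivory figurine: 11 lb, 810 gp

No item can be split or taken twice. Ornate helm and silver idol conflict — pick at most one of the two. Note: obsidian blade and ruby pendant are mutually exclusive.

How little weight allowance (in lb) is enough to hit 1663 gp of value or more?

Minimise lb subject to total value ≥ 1663.
ornate helm + obsidian blade + sapphire brooch reaches 1730 using 20 lb.
Below 20 lb the best achievable stays under 1663.

20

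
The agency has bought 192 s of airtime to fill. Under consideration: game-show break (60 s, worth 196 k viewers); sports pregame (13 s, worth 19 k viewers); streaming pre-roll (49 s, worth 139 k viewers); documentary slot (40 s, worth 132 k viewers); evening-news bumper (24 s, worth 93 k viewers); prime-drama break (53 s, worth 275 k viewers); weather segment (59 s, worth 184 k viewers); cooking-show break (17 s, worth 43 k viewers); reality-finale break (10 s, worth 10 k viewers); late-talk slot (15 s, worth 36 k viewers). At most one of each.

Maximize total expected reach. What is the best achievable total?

Density check — prime-drama break 5.19, evening-news bumper 3.88, documentary slot 3.30, game-show break 3.27 are the best per s.
Game-show break + documentary slot + evening-news bumper + prime-drama break + late-talk slot uses 192 of the 192 s and totals 732.
No other feasible combination exceeds 732.

732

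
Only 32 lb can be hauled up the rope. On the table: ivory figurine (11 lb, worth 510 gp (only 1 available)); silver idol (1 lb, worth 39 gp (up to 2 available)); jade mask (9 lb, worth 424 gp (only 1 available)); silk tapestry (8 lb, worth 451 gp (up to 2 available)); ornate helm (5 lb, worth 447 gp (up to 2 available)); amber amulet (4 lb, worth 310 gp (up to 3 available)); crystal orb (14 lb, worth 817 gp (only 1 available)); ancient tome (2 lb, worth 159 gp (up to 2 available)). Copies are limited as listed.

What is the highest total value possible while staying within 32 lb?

2434

Density check — ornate helm 89.40, ancient tome 79.50, amber amulet 77.50 are the best per lb.
Greedy by ratio would take 2×silver idol + 2×ornate helm + 3×amber amulet + 2×ancient tome: 28 lb used, total 2220.
Replace 2×silver idol and ancient tome with silk tapestry: the trade gains 214 net, giving 2434 at 32 lb.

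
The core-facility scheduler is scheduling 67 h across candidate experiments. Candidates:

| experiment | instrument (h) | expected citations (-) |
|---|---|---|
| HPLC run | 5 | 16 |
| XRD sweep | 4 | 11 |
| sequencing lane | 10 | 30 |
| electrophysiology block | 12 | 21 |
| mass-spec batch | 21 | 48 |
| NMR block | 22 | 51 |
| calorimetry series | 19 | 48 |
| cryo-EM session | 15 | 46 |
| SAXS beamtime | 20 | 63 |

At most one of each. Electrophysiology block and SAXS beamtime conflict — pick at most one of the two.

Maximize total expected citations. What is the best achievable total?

190

By expected citations per h: HPLC run 3.20, SAXS beamtime 3.15, cryo-EM session 3.07 lead.
Taking sequencing lane + NMR block + cryo-EM session + SAXS beamtime: 67 h used, 190 in expected citations.
That's the maximum — no feasible swap from here does better than 190.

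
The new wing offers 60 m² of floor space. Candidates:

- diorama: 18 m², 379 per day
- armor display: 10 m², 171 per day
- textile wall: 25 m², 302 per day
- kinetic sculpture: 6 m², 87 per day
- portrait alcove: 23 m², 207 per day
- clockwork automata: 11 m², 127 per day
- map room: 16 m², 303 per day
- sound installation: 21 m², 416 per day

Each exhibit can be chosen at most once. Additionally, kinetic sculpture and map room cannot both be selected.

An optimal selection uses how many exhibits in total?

The maximum expected visitors within 60 m² is 1098.
diorama + map room + sound installation hits 1098 at 55 m².
All optima have 3 exhibits.

3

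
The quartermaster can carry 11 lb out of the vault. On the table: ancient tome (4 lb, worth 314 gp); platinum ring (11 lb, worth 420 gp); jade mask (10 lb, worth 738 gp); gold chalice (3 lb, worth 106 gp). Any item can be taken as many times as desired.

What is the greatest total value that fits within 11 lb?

Density check — ancient tome 78.50, jade mask 73.80, platinum ring 38.18 are the best per lb.
Greedy by ratio would take 2×ancient tome + gold chalice: 11 lb used, total 734.
Dropping 2×ancient tome and gold chalice frees 11 lb; slotting in jade mask (10 lb) lifts the total to 738 at 10 lb.
The spare 1 lb is too small for any remaining item, and no exchange beats 738.

738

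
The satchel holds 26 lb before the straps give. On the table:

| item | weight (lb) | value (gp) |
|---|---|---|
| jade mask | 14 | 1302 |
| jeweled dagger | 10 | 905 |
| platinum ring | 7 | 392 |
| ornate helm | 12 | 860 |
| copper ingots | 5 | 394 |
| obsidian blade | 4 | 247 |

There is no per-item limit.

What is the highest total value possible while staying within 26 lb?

Taking jade mask + jeweled dagger: 24 lb used, 2207 in value.
The spare 2 lb is too small for any remaining item, and no exchange beats 2207.

2207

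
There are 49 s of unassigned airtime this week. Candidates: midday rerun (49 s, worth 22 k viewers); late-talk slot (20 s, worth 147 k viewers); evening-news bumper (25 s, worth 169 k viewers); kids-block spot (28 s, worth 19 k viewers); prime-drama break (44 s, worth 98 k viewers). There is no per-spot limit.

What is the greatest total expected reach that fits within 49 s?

Greedy by ratio would take 2×late-talk slot: 40 s used, total 294.
Dropping late-talk slot frees 20 s; slotting in evening-news bumper (25 s) lifts the total to 316 at 45 s.
No other feasible combination exceeds 316.

316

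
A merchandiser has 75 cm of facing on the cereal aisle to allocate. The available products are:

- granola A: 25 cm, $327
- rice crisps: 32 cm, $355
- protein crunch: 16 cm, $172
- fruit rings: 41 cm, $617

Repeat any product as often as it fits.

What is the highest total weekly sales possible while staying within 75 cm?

981

Filling by ratio: granola A + fruit rings for 944, with 9 cm left unused.
Replace fruit rings with 2×granola A: the trade gains 37 net, giving 981 at 75 cm.
No other feasible combination exceeds 981.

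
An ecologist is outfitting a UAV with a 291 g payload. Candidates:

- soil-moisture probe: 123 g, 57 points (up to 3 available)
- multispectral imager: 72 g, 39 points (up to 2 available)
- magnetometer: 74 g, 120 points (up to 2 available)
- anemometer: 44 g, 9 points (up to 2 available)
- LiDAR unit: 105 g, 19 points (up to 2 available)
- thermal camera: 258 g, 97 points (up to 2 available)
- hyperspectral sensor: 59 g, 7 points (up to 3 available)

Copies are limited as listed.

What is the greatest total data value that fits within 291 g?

A density-first pass picks multispectral imager + 2×magnetometer + anemometer — 288 at 264 g.
Replace multispectral imager and anemometer with soil-moisture probe: the trade gains 9 net, giving 297 at 271 g.
That's the maximum — no swap from here does better than 297.

297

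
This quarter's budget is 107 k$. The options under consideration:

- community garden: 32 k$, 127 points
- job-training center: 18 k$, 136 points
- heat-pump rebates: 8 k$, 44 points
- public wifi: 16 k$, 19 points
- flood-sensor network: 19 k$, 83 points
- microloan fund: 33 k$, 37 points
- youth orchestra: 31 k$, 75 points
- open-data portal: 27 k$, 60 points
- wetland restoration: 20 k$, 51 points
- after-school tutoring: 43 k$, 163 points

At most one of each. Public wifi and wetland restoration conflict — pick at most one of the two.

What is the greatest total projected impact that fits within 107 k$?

470

Ranking by ratio (projected impact/k$): job-training center 7.56, heat-pump rebates 5.50, flood-sensor network 4.37.
The ratio heuristic lands on community garden + job-training center + heat-pump rebates + flood-sensor network + wetland restoration (441) but leaves 10 k$ idle.
Dropping flood-sensor network and wetland restoration frees 39 k$; slotting in after-school tutoring (43 k$) lifts the total to 470 at 101 k$.
That's the maximum — no feasible swap from here does better than 470.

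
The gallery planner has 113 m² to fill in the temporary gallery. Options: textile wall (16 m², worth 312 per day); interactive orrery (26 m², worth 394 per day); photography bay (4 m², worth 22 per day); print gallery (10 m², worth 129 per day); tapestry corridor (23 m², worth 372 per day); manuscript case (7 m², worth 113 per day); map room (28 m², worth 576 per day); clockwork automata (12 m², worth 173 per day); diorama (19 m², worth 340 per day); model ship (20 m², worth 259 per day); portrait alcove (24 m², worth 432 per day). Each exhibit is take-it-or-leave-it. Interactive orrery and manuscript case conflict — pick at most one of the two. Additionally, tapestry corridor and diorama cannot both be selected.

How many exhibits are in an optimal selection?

Optimal total is 2054.
textile wall + interactive orrery + map room + diorama + portrait alcove hits 2054 at 113 m².
Any selection reaching 2054 contains exactly 5 exhibits.

5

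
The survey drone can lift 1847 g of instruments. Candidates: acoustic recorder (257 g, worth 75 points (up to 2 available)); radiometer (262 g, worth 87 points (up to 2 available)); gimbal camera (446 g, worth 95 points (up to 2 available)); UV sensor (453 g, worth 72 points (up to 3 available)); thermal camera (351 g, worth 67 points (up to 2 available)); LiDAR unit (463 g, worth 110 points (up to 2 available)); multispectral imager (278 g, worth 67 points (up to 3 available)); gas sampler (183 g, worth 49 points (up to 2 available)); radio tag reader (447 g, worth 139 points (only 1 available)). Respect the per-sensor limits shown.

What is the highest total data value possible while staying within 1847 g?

Filling by ratio: 2×acoustic recorder + 2×radiometer + gas sampler + radio tag reader for 512, with 179 g left unused.
Replace gas sampler with multispectral imager: the trade gains 18 net, giving 530 at 1763 g.
The spare 84 g is too small for any remaining sensor, and no exchange beats 530.

530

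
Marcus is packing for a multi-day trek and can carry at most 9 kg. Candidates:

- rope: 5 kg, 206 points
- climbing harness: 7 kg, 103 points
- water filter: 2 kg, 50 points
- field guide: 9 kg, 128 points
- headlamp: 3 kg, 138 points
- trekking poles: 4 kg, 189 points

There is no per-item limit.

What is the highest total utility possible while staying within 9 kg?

By utility per kg: trekking poles 47.25, headlamp 46.00, rope 41.20, water filter 25.00 lead.
A density-first pass picks 2×trekking poles — 378 at 8 kg.
Replace 2×trekking poles with 3×headlamp: the trade gains 36 net, giving 414 at 9 kg.
That's the maximum — no swap from here does better than 414.

414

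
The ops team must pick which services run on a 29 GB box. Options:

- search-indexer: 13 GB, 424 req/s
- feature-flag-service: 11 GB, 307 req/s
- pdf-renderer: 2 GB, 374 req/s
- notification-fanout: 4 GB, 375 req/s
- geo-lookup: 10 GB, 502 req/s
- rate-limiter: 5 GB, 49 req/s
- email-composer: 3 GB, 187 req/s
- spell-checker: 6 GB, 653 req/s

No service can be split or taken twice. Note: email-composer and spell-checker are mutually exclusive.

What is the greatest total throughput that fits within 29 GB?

Best packing: pdf-renderer + notification-fanout + geo-lookup + rate-limiter + spell-checker — 27 GB, 1953 total.

1953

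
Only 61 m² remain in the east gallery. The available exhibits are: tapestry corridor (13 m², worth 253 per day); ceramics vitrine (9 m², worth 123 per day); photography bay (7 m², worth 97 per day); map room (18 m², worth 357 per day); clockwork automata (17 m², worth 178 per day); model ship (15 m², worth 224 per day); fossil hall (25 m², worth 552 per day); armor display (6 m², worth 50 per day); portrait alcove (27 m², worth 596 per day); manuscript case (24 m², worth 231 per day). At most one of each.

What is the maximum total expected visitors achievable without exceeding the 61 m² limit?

Filling by ratio: photography bay + fossil hall + portrait alcove for 1245, with 2 m² left unused.
The 7 m² tied up in photography bay is better spent on ceramics vitrine — total rises to 1271 (61 m²).
No other feasible combination exceeds 1271.

1271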